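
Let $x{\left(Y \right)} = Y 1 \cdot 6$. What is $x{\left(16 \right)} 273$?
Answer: $26208$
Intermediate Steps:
$x{\left(Y \right)} = 6 Y$ ($x{\left(Y \right)} = Y 6 = 6 Y$)
$x{\left(16 \right)} 273 = 6 \cdot 16 \cdot 273 = 96 \cdot 273 = 26208$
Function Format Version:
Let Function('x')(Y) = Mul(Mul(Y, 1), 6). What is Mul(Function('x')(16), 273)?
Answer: 26208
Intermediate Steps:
Function('x')(Y) = Mul(6, Y) (Function('x')(Y) = Mul(Y, 6) = Mul(6, Y))
Mul(Function('x')(16), 273) = Mul(Mul(6, 16), 273) = Mul(96, 273) = 26208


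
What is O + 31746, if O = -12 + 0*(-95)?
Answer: 31734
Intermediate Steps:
O = -12 (O = -12 + 0 = -12)
O + 31746 = -12 + 31746 = 31734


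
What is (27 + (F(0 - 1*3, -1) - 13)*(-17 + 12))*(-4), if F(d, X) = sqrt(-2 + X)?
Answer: -368 + 20*I*sqrt(3) ≈ -368.0 + 34.641*I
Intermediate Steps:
(27 + (F(0 - 1*3, -1) - 13)*(-17 + 12))*(-4) = (27 + (sqrt(-2 - 1) - 13)*(-17 + 12))*(-4) = (27 + (sqrt(-3) - 13)*(-5))*(-4) = (27 + (I*sqrt(3) - 13)*(-5))*(-4) = (27 + (-13 + I*sqrt(3))*(-5))*(-4) = (27 + (65 - 5*I*sqrt(3)))*(-4) = (92 - 5*I*sqrt(3))*(-4) = -368 + 20*I*sqrt(3)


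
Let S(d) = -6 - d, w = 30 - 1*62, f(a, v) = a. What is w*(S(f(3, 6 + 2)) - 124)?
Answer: 4256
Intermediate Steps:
w = -32 (w = 30 - 62 = -32)
w*(S(f(3, 6 + 2)) - 124) = -32*((-6 - 1*3) - 124) = -32*((-6 - 3) - 124) = -32*(-9 - 124) = -32*(-133) = 4256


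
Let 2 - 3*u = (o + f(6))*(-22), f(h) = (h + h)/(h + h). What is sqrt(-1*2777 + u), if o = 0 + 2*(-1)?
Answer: I*sqrt(25053)/3 ≈ 52.76*I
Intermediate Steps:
f(h) = 1 (f(h) = (2*h)/((2*h)) = (2*h)*(1/(2*h)) = 1)
o = -2 (o = 0 - 2 = -2)
u = -20/3 (u = 2/3 - (-2 + 1)*(-22)/3 = 2/3 - (-1)*(-22)/3 = 2/3 - 1/3*22 = 2/3 - 22/3 = -20/3 ≈ -6.6667)
sqrt(-1*2777 + u) = sqrt(-1*2777 - 20/3) = sqrt(-2777 - 20/3) = sqrt(-8351/3) = I*sqrt(25053)/3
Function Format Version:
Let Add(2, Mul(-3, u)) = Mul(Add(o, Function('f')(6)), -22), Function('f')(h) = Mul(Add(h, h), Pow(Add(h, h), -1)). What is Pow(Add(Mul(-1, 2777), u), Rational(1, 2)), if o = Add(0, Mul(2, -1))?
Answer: Mul(Rational(1, 3), I, Pow(25053, Rational(1, 2))) ≈ Mul(52.760, I)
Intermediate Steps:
Function('f')(h) = 1 (Function('f')(h) = Mul(Mul(2, h), Pow(Mul(2, h), -1)) = Mul(Mul(2, h), Mul(Rational(1, 2), Pow(h, -1))) = 1)
o = -2 (o = Add(0, -2) = -2)
u = Rational(-20, 3) (u = Add(Rational(2, 3), Mul(Rational(-1, 3), Mul(Add(-2, 1), -22))) = Add(Rational(2, 3), Mul(Rational(-1, 3), Mul(-1, -22))) = Add(Rational(2, 3), Mul(Rational(-1, 3), 22)) = Add(Rational(2, 3), Rational(-22, 3)) = Rational(-20, 3) ≈ -6.6667)
Pow(Add(Mul(-1, 2777), u), Rational(1, 2)) = Pow(Add(Mul(-1, 2777), Rational(-20, 3)), Rational(1, 2)) = Pow(Add(-2777, Rational(-20, 3)), Rational(1, 2)) = Pow(Rational(-8351, 3), Rational(1, 2)) = Mul(Rational(1, 3), I, Pow(25053, Rational(1, 2)))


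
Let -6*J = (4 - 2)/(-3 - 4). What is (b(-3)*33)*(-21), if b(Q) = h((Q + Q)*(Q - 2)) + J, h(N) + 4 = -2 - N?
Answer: 24915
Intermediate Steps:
h(N) = -6 - N (h(N) = -4 + (-2 - N) = -6 - N)
J = 1/21 (J = -(4 - 2)/(6*(-3 - 4)) = -1/(3*(-7)) = -(-1)/(3*7) = -⅙*(-2/7) = 1/21 ≈ 0.047619)
b(Q) = -125/21 - 2*Q*(-2 + Q) (b(Q) = (-6 - (Q + Q)*(Q - 2)) + 1/21 = (-6 - 2*Q*(-2 + Q)) + 1/21 = -125/21 - 2*Q*(-2 + Q))
(b(-3)*33)*(-21) = ((-125/21 - 2*(-3)*(-2 - 3))*33)*(-21) = ((-125/21 - 2*(-3)*(-5))*33)*(-21) = ((-125/21 - 30)*33)*(-21) = -755/21*33*(-21) = -8305/7*(-21) = 24915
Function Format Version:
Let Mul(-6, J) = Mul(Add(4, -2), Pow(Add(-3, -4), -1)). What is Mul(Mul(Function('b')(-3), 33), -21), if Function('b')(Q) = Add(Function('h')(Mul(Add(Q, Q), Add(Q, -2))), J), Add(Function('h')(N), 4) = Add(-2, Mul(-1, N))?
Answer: 24915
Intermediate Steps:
Function('h')(N) = Add(-6, Mul(-1, N)) (Function('h')(N) = Add(-4, Add(-2, Mul(-1, N))) = Add(-6, Mul(-1, N)))
J = Rational(1, 21) (J = Mul(Rational(-1, 6), Mul(Add(4, -2), Pow(Add(-3, -4), -1))) = Mul(Rational(-1, 6), Mul(2, Pow(-7, -1))) = Mul(Rational(-1, 6), Mul(2, Rational(-1, 7))) = Mul(Rational(-1, 6), Rational(-2, 7)) = Rational(1, 21) ≈ 0.047619)
Function('b')(Q) = Add(Rational(-125, 21), Mul(-2, Q, Add(-2, Q))) (Function('b')(Q) = Add(Add(-6, Mul(-1, Mul(Add(Q, Q), Add(Q, -2)))), Rational(1, 21)) = Add(Add(-6, Mul(-1, Mul(Mul(2, Q), Add(-2, Q)))), Rational(1, 21)) = Add(Add(-6, Mul(-1, Mul(2, Q, Add(-2, Q)))), Rational(1, 21)) = Add(Add(-6, Mul(-2, Q, Add(-2, Q))), Rational(1, 21)) = Add(Rational(-125, 21), Mul(-2, Q, Add(-2, Q))))
Mul(Mul(Function('b')(-3), 33), -21) = Mul(Mul(Add(Rational(-125, 21), Mul(-2, -3, Add(-2, -3))), 33), -21) = Mul(Mul(Add(Rational(-125, 21), Mul(-2, -3, -5)), 33), -21) = Mul(Mul(Add(Rational(-125, 21), -30), 33), -21) = Mul(Mul(Rational(-755, 21), 33), -21) = Mul(Rational(-8305, 7), -21) = 24915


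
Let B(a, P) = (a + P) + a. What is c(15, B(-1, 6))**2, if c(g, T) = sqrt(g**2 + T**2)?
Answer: 241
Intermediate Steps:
B(a, P) = P + 2*a (B(a, P) = (P + a) + a = P + 2*a)
c(g, T) = sqrt(T**2 + g**2)
c(15, B(-1, 6))**2 = (sqrt((6 + 2*(-1))**2 + 15**2))**2 = (sqrt((6 - 2)**2 + 225))**2 = (sqrt(4**2 + 225))**2 = (sqrt(16 + 225))**2 = (sqrt(241))**2 = 241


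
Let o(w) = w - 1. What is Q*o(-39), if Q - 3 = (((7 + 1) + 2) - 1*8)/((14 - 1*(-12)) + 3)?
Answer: -3560/29 ≈ -122.76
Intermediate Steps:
o(w) = -1 + w
Q = 89/29 (Q = 3 + (((7 + 1) + 2) - 1*8)/((14 - 1*(-12)) + 3) = 3 + ((8 + 2) - 8)/((14 + 12) + 3) = 3 + (10 - 8)/(26 + 3) = 3 + 2/29 = 89/29 ≈ 3.0690)
Q*o(-39) = 89*(-1 - 39)/29 = (89/29)*(-40) = -3560/29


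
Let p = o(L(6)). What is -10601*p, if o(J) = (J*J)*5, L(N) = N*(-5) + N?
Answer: -30530880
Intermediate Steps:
L(N) = -4*N (L(N) = -5*N + N = -4*N)
o(J) = 5*J² (o(J) = J²*5 = 5*J²)
p = 2880 (p = 5*(-4*6)² = 5*(-24)² = 5*576 = 2880)
-10601*p = -10601*2880 = -30530880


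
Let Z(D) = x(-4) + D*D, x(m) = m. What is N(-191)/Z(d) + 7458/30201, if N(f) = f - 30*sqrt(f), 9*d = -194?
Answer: -62988925/375619904 - 1215*I*sqrt(191)/18656 ≈ -0.16769 - 0.90007*I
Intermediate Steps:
d = -194/9 (d = (1/9)*(-194) = -194/9 ≈ -21.556)
Z(D) = -4 + D**2 (Z(D) = -4 + D*D = -4 + D**2)
N(-191)/Z(d) + 7458/30201 = (-191 - 30*I*sqrt(191))/(-4 + (-194/9)**2) + 7458/30201 = (-191 - 30*I*sqrt(191))/(-4 + 37636/81) + 7458*(1/30201) = (-191 - 30*I*sqrt(191))/(37312/81) + 2486/10067 = (-191 - 30*I*sqrt(191))*(81/37312) + 2486/10067 = (-15471/37312 - 1215*I*sqrt(191)/18656) + 2486/10067 = -62988925/375619904 - 1215*I*sqrt(191)/18656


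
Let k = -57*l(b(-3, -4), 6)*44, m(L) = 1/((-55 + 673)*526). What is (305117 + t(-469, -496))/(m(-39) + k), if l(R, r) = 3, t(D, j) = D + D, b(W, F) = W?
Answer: -98878859172/2445811631 ≈ -40.428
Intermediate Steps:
t(D, j) = 2*D
m(L) = 1/325068 (m(L) = (1/526)/618 = (1/618)*(1/526) = 1/325068)
k = -7524 (k = -57*3*44 = -171*44 = -7524)
(305117 + t(-469, -496))/(m(-39) + k) = (305117 + 2*(-469))/(1/325068 - 7524) = (305117 - 938)/(-2445811631/325068) = 304179*(-325068/2445811631) = -98878859172/2445811631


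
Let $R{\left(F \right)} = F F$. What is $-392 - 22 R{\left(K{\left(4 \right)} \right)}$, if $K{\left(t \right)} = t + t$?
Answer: $-1800$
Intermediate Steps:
$K{\left(t \right)} = 2 t$
$R{\left(F \right)} = F^{2}$
$-392 - 22 R{\left(K{\left(4 \right)} \right)} = -392 - 22 \left(2 \cdot 4\right)^{2} = -392 - 22 \cdot 8^{2} = -392 - 1408 = -1800$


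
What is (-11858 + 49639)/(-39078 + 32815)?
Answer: -37781/6263 ≈ -6.0324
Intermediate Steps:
(-11858 + 49639)/(-39078 + 32815) = 37781/(-6263) = 37781*(-1/6263) = -37781/6263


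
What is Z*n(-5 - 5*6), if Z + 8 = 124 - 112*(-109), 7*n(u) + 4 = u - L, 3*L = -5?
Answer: -65728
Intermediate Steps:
L = -5/3 (L = (⅓)*(-5) = -5/3 ≈ -1.6667)
n(u) = -⅓ + u/7 (n(u) = -4/7 + (u - 1*(-5/3))/7 = -4/7 + (u + 5/3)/7 = -4/7 + (5/3 + u)/7 = -4/7 + (5/21 + u/7) = -⅓ + u/7)
Z = 12324 (Z = -8 + (124 - 112*(-109)) = -8 + (124 + 12208) = -8 + 12332 = 12324)
Z*n(-5 - 5*6) = 12324*(-⅓ + (-5 - 5*6)/7) = 12324*(-⅓ + (-5 - 30)/7) = 12324*(-⅓ + (⅐)*(-35)) = 12324*(-⅓ - 5) = 12324*(-16/3) = -65728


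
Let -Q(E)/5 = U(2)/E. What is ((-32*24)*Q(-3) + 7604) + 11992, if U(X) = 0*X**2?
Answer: 19596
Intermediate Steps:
U(X) = 0
Q(E) = 0 (Q(E) = -0/E = -5*0 = 0)
((-32*24)*Q(-3) + 7604) + 11992 = (-32*24*0 + 7604) + 11992 = (-768*0 + 7604) + 11992 = (0 + 7604) + 11992 = 7604 + 11992 = 19596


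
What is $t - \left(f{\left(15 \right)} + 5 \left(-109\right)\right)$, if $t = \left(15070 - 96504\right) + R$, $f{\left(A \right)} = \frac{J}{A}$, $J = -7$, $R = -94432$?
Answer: $- \frac{2629808}{15} \approx -1.7532 \cdot 10^{5}$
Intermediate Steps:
$f{\left(A \right)} = - \frac{7}{A}$
$t = -175866$ ($t = \left(15070 - 96504\right) - 94432 = -81434 - 94432 = -175866$)
$t - \left(f{\left(15 \right)} + 5 \left(-109\right)\right) = -175866 - \left(- \frac{7}{15} + 5 \left(-109\right)\right) = -175866 - \left(\left(-7\right) \frac{1}{15} - 545\right) = -175866 - \left(- \frac{7}{15} - 545\right) = -175866 - - \frac{8182}{15} = -175866 + \frac{8182}{15} = - \frac{2629808}{15}$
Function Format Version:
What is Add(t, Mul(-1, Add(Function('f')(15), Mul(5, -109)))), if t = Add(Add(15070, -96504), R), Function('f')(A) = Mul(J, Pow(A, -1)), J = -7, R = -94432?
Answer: Rational(-2629808, 15) ≈ -1.7532e+5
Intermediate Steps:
Function('f')(A) = Mul(-7, Pow(A, -1))
t = -175866 (t = Add(Add(15070, -96504), -94432) = Add(-81434, -94432) = -175866)
Add(t, Mul(-1, Add(Function('f')(15), Mul(5, -109)))) = Add(-175866, Mul(-1, Add(Mul(-7, Pow(15, -1)), Mul(5, -109)))) = Add(-175866, Mul(-1, Add(Mul(-7, Rational(1, 15)), -545))) = Add(-175866, Mul(-1, Add(Rational(-7, 15), -545))) = Add(-175866, Mul(-1, Rational(-8182, 15))) = Add(-175866, Rational(8182, 15)) = Rational(-2629808, 15)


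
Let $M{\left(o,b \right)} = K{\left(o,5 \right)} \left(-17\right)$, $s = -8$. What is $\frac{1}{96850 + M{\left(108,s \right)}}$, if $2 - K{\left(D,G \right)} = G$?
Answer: $\frac{1}{96901} \approx 1.032 \cdot 10^{-5}$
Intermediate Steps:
$K{\left(D,G \right)} = 2 - G$
$M{\left(o,b \right)} = 51$ ($M{\left(o,b \right)} = \left(2 - 5\right) \left(-17\right) = \left(-3\right) \left(-17\right) = 51$)
$\frac{1}{96850 + M{\left(108,s \right)}} = \frac{1}{96850 + 51} = \frac{1}{96901}$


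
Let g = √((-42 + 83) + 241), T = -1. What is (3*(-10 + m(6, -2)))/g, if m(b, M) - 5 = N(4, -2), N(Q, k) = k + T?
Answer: -4*√282/47 ≈ -1.4292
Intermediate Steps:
N(Q, k) = -1 + k (N(Q, k) = k - 1 = -1 + k)
m(b, M) = 2 (m(b, M) = 5 + (-1 - 2) = 5 - 3 = 2)
g = √282 (g = √(41 + 241) = √282 ≈ 16.793)
(3*(-10 + m(6, -2)))/g = (3*(-10 + 2))/(√282) = (3*(-8))*(√282/282) = -4*√282/47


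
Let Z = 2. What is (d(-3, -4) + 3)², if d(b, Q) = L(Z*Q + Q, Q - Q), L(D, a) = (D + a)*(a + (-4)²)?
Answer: 35721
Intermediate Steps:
L(D, a) = (16 + a)*(D + a) (L(D, a) = (D + a)*(a + 16) = (D + a)*(16 + a) = (16 + a)*(D + a))
d(b, Q) = 48*Q (d(b, Q) = (Q - Q)² + 16*(2*Q + Q) + 16*(Q - Q) + (2*Q + Q)*(Q - Q) = 0² + 16*(3*Q) + 16*0 + (3*Q)*0 = 0 + 48*Q + 0 + 0 = 48*Q)
(d(-3, -4) + 3)² = (48*(-4) + 3)² = (-192 + 3)² = (-189)² = 35721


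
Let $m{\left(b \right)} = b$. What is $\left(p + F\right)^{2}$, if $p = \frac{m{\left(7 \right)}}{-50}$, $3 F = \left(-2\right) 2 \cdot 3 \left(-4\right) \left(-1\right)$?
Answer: $\frac{651249}{2500} \approx 260.5$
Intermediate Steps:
$F = -16$ ($F = \frac{\left(-2\right) 2 \cdot 3 \left(-4\right) \left(-1\right)}{3} = \frac{\left(-4\right) 3 \left(-4\right) \left(-1\right)}{3} = \frac{\left(-12\right) \left(-4\right) \left(-1\right)}{3} = \frac{48 \left(-1\right)}{3} = \frac{1}{3} \left(-48\right) = -16$)
$p = - \frac{7}{50}$ ($p = \frac{7}{-50} = 7 \left(- \frac{1}{50}\right) = - \frac{7}{50} \approx -0.14$)
$\left(p + F\right)^{2} = \left(- \frac{7}{50} - 16\right)^{2} = \left(- \frac{807}{50}\right)^{2} = \frac{651249}{2500}$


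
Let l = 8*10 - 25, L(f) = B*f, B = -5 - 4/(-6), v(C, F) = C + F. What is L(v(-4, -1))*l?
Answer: 3575/3 ≈ 1191.7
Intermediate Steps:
B = -13/3 (B = -5 - 4*(-1)/6 = -5 - 1*(-⅔) = -5 + ⅔ = -13/3 ≈ -4.3333)
L(f) = -13*f/3
l = 55 (l = 80 - 25 = 55)
L(v(-4, -1))*l = -13*(-4 - 1)/3*55 = -13/3*(-5)*55 = (65/3)*55 = 3575/3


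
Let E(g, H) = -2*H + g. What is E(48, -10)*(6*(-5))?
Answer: -2040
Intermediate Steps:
E(g, H) = g - 2*H
E(48, -10)*(6*(-5)) = (48 - 2*(-10))*(6*(-5)) = (48 + 20)*(-30) = 68*(-30) = -2040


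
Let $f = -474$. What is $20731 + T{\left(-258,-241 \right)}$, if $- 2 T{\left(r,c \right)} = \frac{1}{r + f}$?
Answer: $\frac{30350185}{1464} \approx 20731.0$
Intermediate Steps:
$T{\left(r,c \right)} = - \frac{1}{2 \left(-474 + r\right)}$ ($T{\left(r,c \right)} = - \frac{1}{2 \left(r - 474\right)} = - \frac{1}{2 \left(-474 + r\right)}$)
$20731 + T{\left(-258,-241 \right)} = 20731 - \frac{1}{-948 + 2 \left(-258\right)} = 20731 - \frac{1}{-948 - 516} = 20731 - \frac{1}{-1464} = 20731 - - \frac{1}{1464} = 20731 + \frac{1}{1464} = \frac{30350185}{1464}$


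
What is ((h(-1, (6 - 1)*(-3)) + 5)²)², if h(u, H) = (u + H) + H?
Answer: 456976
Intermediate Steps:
h(u, H) = u + 2*H (h(u, H) = (H + u) + H = u + 2*H)
((h(-1, (6 - 1)*(-3)) + 5)²)² = (((-1 + 2*((6 - 1)*(-3))) + 5)²)² = (((-1 + 2*(5*(-3))) + 5)²)² = (((-1 + 2*(-15)) + 5)²)² = (((-1 - 30) + 5)²)² = ((-31 + 5)²)² = ((-26)²)² = 676² = 456976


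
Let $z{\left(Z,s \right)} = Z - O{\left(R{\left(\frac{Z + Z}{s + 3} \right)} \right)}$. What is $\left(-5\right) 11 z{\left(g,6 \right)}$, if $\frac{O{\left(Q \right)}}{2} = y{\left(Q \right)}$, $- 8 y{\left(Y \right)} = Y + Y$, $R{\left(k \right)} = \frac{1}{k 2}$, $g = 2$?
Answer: $- \frac{2255}{16} \approx -140.94$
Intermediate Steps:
$R{\left(k \right)} = \frac{1}{2 k}$ ($R{\left(k \right)} = \frac{1}{k} \frac{1}{2} = \frac{1}{2 k}$)
$y{\left(Y \right)} = - \frac{Y}{4}$ ($y{\left(Y \right)} = - \frac{Y + Y}{8} = - \frac{2 Y}{8} = - \frac{Y}{4}$)
$O{\left(Q \right)} = - \frac{Q}{2}$ ($O{\left(Q \right)} = 2 \left(- \frac{Q}{4}\right) = - \frac{Q}{2}$)
$z{\left(Z,s \right)} = Z + \frac{3 + s}{8 Z}$ ($z{\left(Z,s \right)} = Z - - \frac{\frac{1}{2} \frac{1}{\left(Z + Z\right) \frac{1}{s + 3}}}{2} = Z - - \frac{\frac{1}{2} \frac{1}{2 Z \frac{1}{3 + s}}}{2} = Z - - \frac{\frac{1}{2} \frac{3 + s}{2 Z}}{2} = Z - - \frac{\frac{1}{4} \frac{1}{Z} \left(3 + s\right)}{2} = Z - - \frac{3 + s}{8 Z} = Z + \frac{3 + s}{8 Z}$)
$\left(-5\right) 11 z{\left(g,6 \right)} = \left(-5\right) 11 \frac{3 + 6 + 8 \cdot 2^{2}}{8 \cdot 2} = - 55 \cdot \frac{1}{8} \cdot \frac{1}{2} \left(3 + 6 + 8 \cdot 4\right) = - 55 \cdot \frac{1}{8} \cdot \frac{1}{2} \left(3 + 6 + 32\right) = - 55 \cdot \frac{1}{8} \cdot \frac{1}{2} \cdot 41 = \left(-55\right) \frac{41}{16} = - \frac{2255}{16}$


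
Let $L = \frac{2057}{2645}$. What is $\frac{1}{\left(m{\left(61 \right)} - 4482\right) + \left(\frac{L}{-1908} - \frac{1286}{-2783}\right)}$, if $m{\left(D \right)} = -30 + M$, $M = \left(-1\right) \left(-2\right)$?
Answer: $- \frac{610645860}{2753730903377} \approx -0.00022175$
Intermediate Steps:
$M = 2$
$L = \frac{2057}{2645}$ ($L = 2057 \cdot \frac{1}{2645} = \frac{2057}{2645} \approx 0.77769$)
$m{\left(D \right)} = -28$ ($m{\left(D \right)} = -30 + 2 = -28$)
$\frac{1}{\left(m{\left(61 \right)} - 4482\right) + \left(\frac{L}{-1908} - \frac{1286}{-2783}\right)} = \frac{1}{\left(-28 - 4482\right) + \left(\frac{2057}{2645 \left(-1908\right)} - \frac{1286}{-2783}\right)} = \frac{1}{-4510 + \left(\frac{2057}{2645} \left(- \frac{1}{1908}\right) - - \frac{1286}{2783}\right)} = \frac{1}{-4510 + \left(- \frac{2057}{5046660} + \frac{1286}{2783}\right)} = \frac{1}{-4510 + \frac{281925223}{610645860}} = \frac{1}{- \frac{2753730903377}{610645860}} = - \frac{610645860}{2753730903377}$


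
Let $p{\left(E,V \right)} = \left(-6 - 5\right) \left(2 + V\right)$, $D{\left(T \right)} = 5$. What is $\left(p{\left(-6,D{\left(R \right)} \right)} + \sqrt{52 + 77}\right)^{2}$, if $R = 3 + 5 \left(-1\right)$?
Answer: $\left(77 - \sqrt{129}\right)^{2} \approx 4308.9$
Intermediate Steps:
$R = -2$ ($R = 3 - 5 = -2$)
$p{\left(E,V \right)} = -22 - 11 V$ ($p{\left(E,V \right)} = - 11 \left(2 + V\right) = -22 - 11 V$)
$\left(p{\left(-6,D{\left(R \right)} \right)} + \sqrt{52 + 77}\right)^{2} = \left(\left(-22 - 55\right) + \sqrt{52 + 77}\right)^{2} = \left(\left(-22 - 55\right) + \sqrt{129}\right)^{2} = \left(-77 + \sqrt{129}\right)^{2}$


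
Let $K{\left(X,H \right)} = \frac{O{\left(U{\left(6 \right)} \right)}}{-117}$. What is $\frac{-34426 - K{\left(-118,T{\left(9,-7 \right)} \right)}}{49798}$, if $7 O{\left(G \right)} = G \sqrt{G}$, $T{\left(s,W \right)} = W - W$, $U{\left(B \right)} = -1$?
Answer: $- \frac{2459}{3557} - \frac{i}{40784562} \approx -0.69131 - 2.4519 \cdot 10^{-8} i$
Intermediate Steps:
$T{\left(s,W \right)} = 0$
$O{\left(G \right)} = \frac{G^{\frac{3}{2}}}{7}$ ($O{\left(G \right)} = \frac{G \sqrt{G}}{7} = \frac{G^{\frac{3}{2}}}{7}$)
$K{\left(X,H \right)} = \frac{i}{819}$ ($K{\left(X,H \right)} = \frac{\frac{1}{7} \left(-1\right)^{\frac{3}{2}}}{-117} = \frac{\left(-1\right) i}{7} \left(- \frac{1}{117}\right) = - \frac{i}{7} \left(- \frac{1}{117}\right) = \frac{i}{819}$)
$\frac{-34426 - K{\left(-118,T{\left(9,-7 \right)} \right)}}{49798} = \frac{-34426 - \frac{i}{819}}{49798} = \left(-34426 - \frac{i}{819}\right) \frac{1}{49798} = - \frac{2459}{3557} - \frac{i}{40784562}$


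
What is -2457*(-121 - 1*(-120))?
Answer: 2457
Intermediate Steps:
-2457*(-121 - 1*(-120)) = -2457*(-121 + 120) = -2457*(-1) = 2457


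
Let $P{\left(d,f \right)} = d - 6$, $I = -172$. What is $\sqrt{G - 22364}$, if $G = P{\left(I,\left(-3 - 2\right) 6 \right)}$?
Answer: $17 i \sqrt{78} \approx 150.14 i$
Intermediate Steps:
$P{\left(d,f \right)} = -6 + d$
$G = -178$ ($G = -6 - 172 = -178$)
$\sqrt{G - 22364} = \sqrt{-178 - 22364} = \sqrt{-22542} = 17 i \sqrt{78}$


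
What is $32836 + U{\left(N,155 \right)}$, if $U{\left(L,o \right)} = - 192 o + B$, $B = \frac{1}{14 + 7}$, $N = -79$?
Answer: $\frac{64597}{21} \approx 3076.0$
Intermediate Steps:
$B = \frac{1}{21} \approx 0.047619$
$U{\left(L,o \right)} = \frac{1}{21} - 192 o$ ($U{\left(L,o \right)} = - 192 o + \frac{1}{21} = \frac{1}{21} - 192 o$)
$32836 + U{\left(N,155 \right)} = 32836 + \left(\frac{1}{21} - 29760\right) = 32836 - \frac{624959}{21} = \frac{64597}{21}$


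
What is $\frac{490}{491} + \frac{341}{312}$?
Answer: $\frac{320311}{153192} \approx 2.0909$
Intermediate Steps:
$\frac{490}{491} + \frac{341}{312} = \frac{320311}{153192}$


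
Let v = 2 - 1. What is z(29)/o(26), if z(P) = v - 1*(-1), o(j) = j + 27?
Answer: 2/53 ≈ 0.037736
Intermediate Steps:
o(j) = 27 + j
v = 1
z(P) = 2 (z(P) = 1 - 1*(-1) = 1 + 1 = 2)
z(29)/o(26) = 2/(27 + 26) = 2/53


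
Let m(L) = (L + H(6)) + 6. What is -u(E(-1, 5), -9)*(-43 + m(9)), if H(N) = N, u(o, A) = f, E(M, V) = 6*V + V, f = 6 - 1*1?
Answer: 110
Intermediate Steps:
f = 5 (f = 6 - 1 = 5)
E(M, V) = 7*V
u(o, A) = 5
m(L) = 12 + L (m(L) = (L + 6) + 6 = (6 + L) + 6 = 12 + L)
-u(E(-1, 5), -9)*(-43 + m(9)) = -5*(-43 + (12 + 9)) = -5*(-43 + 21) = -5*(-22) = -1*(-110) = 110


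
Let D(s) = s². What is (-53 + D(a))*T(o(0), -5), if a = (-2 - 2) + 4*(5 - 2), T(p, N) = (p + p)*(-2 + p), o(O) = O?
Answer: 0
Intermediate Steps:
T(p, N) = 2*p*(-2 + p) (T(p, N) = (2*p)*(-2 + p) = 2*p*(-2 + p))
a = 8 (a = -4 + 4*3 = -4 + 12 = 8)
(-53 + D(a))*T(o(0), -5) = (-53 + 8²)*(2*0*(-2 + 0)) = (-53 + 64)*(2*0*(-2)) = 11*0 = 0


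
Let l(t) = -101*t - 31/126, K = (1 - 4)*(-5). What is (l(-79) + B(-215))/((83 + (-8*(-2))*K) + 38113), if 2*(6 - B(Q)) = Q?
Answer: 127453/605367 ≈ 0.21054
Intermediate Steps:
B(Q) = 6 - Q/2
K = 15 (K = -3*(-5) = 15)
l(t) = -31/126 - 101*t (l(t) = -101*t - 31*1/126 = -101*t - 31/126 = -31/126 - 101*t)
(l(-79) + B(-215))/((83 + (-8*(-2))*K) + 38113) = ((-31/126 - 101*(-79)) + (6 - ½*(-215)))/((83 - 8*(-2)*15) + 38113) = ((-31/126 + 7979) + (6 + 215/2))/((83 + 16*15) + 38113) = (1005323/126 + 227/2)/((83 + 240) + 38113) = 509812/(63*(323 + 38113)) = (509812/63)/38436 = (509812/63)*(1/38436) = 127453/605367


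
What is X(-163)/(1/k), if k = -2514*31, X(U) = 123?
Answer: -9585882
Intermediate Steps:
k = -77934
X(-163)/(1/k) = 123/(1/(-77934)) = 123/(-1/77934) = 123*(-77934) = -9585882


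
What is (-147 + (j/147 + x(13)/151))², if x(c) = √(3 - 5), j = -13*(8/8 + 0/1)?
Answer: 10659715622866/492706809 - 43244*I*√2/22197 ≈ 21635.0 - 2.7552*I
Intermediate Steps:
j = -13 (j = -13*(8*(⅛) + 0*1) = -13*(1 + 0) = -13*1 = -13)
x(c) = I*√2 (x(c) = √(-2) = I*√2)
(-147 + (j/147 + x(13)/151))² = (-147 + (-13/147 + (I*√2)/151))² = (-147 + (-13*1/147 + (I*√2)*(1/151)))² = (-147 + (-13/147 + I*√2/151))² = (-21622/147 + I*√2/151)²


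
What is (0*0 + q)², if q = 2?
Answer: 4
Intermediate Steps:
(0*0 + q)² = (0*0 + 2)² = (0 + 2)² = 2² = 4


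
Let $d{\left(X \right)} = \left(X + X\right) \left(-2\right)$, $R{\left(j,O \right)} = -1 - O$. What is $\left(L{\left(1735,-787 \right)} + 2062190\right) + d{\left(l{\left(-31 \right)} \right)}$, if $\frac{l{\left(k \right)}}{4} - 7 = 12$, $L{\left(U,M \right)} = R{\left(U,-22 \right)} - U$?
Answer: $2060172$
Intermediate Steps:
$L{\left(U,M \right)} = 21 - U$ ($L{\left(U,M \right)} = \left(-1 - -22\right) - U = \left(-1 + 22\right) - U = 21 - U$)
$l{\left(k \right)} = 76$ ($l{\left(k \right)} = 28 + 4 \cdot 12 = 28 + 48 = 76$)
$d{\left(X \right)} = - 4 X$ ($d{\left(X \right)} = 2 X \left(-2\right) = - 4 X$)
$\left(L{\left(1735,-787 \right)} + 2062190\right) + d{\left(l{\left(-31 \right)} \right)} = \left(\left(21 - 1735\right) + 2062190\right) - 304 = \left(-1714 + 2062190\right) - 304 = 2060476 - 304 = 2060172$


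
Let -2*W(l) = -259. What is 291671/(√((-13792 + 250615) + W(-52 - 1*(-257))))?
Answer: 291671*√947810/473905 ≈ 599.19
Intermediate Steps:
W(l) = 259/2 (W(l) = -½*(-259) = 259/2)
291671/(√((-13792 + 250615) + W(-52 - 1*(-257)))) = 291671/(√((-13792 + 250615) + 259/2)) = 291671/(√(236823 + 259/2)) = 291671/(√(473905/2)) = 291671/((√947810/2)) = 291671*(√947810/473905) = 291671*√947810/473905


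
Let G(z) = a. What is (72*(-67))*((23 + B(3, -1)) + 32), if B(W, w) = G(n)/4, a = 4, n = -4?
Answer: -270144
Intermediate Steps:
G(z) = 4
B(W, w) = 1 (B(W, w) = 4/4 = 4*(1/4) = 1)
(72*(-67))*((23 + B(3, -1)) + 32) = (72*(-67))*((23 + 1) + 32) = -4824*(24 + 32) = -4824*56 = -270144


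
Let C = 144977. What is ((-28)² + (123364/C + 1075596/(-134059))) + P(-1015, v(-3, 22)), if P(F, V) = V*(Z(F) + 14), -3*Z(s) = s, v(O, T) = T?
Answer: 497246491010210/58306414929 ≈ 8528.2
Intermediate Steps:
Z(s) = -s/3
P(F, V) = V*(14 - F/3) (P(F, V) = V*(-F/3 + 14) = V*(14 - F/3))
((-28)² + (123364/C + 1075596/(-134059))) + P(-1015, v(-3, 22)) = ((-28)² + (123364/144977 + 1075596/(-134059))) + (⅓)*22*(42 - 1*(-1015)) = (784 + (123364*(1/144977) + 1075596*(-1/134059))) + (⅓)*22*(42 + 1015) = (784 + (123364/144977 - 1075596/134059)) + (⅓)*22*1057 = (784 - 139398626816/19435471643) + 23254/3 = 15098011141296/19435471643 + 23254/3 = 497246491010210/58306414929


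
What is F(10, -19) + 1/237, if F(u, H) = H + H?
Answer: -9005/237 ≈ -37.996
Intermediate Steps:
F(u, H) = 2*H
F(10, -19) + 1/237 = 2*(-19) + 1/237 = -38 + 1/237 = -9005/237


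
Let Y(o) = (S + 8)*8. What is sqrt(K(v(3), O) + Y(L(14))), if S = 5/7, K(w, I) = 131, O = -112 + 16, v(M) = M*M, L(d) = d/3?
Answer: sqrt(9835)/7 ≈ 14.167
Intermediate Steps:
L(d) = d/3 (L(d) = d*(1/3) = d/3)
v(M) = M**2
O = -96
S = 5/7 (S = 5*(1/7) = 5/7 ≈ 0.71429)
Y(o) = 488/7 (Y(o) = (5/7 + 8)*8 = (61/7)*8 = 488/7)
sqrt(K(v(3), O) + Y(L(14))) = sqrt(131 + 488/7) = sqrt(1405/7) = sqrt(9835)/7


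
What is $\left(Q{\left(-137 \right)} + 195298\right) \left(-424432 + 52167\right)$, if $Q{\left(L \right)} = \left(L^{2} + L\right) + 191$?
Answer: $-79709754065$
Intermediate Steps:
$Q{\left(L \right)} = 191 + L + L^{2}$ ($Q{\left(L \right)} = \left(L + L^{2}\right) + 191 = 191 + L + L^{2}$)
$\left(Q{\left(-137 \right)} + 195298\right) \left(-424432 + 52167\right) = \left(\left(191 - 137 + \left(-137\right)^{2}\right) + 195298\right) \left(-424432 + 52167\right) = \left(\left(191 - 137 + 18769\right) + 195298\right) \left(-372265\right) = \left(18823 + 195298\right) \left(-372265\right) = 214121 \left(-372265\right) = -79709754065$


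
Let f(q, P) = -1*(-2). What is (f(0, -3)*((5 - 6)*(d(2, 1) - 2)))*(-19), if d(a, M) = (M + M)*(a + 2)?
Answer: 228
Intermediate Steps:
f(q, P) = 2
d(a, M) = 2*M*(2 + a) (d(a, M) = (2*M)*(2 + a) = 2*M*(2 + a))
(f(0, -3)*((5 - 6)*(d(2, 1) - 2)))*(-19) = (2*((5 - 6)*(2*1*(2 + 2) - 2)))*(-19) = (2*(-(2*1*4 - 2)))*(-19) = (2*(-(8 - 2)))*(-19) = (2*(-1*6))*(-19) = (2*(-6))*(-19) = -12*(-19) = 228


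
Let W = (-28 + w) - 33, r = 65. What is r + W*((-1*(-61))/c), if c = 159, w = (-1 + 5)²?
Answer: 2530/53 ≈ 47.736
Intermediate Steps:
w = 16 (w = 4² = 16)
W = -45 (W = (-28 + 16) - 33 = -12 - 33 = -45)
r + W*((-1*(-61))/c) = 65 - 45*(-1*(-61))/159 = 65 - 2745/159 = 65 - 45*61/159 = 65 - 915/53 = 2530/53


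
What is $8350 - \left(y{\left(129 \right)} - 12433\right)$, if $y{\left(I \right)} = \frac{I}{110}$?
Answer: $\frac{2286001}{110} \approx 20782.0$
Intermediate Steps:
$y{\left(I \right)} = \frac{I}{110}$ ($y{\left(I \right)} = I \frac{1}{110} = \frac{I}{110}$)
$8350 - \left(y{\left(129 \right)} - 12433\right) = 8350 - \left(\frac{1}{110} \cdot 129 - 12433\right) = 8350 - \left(\frac{129}{110} - 12433\right) = 8350 - - \frac{1367501}{110} = 8350 + \frac{1367501}{110} = \frac{2286001}{110}$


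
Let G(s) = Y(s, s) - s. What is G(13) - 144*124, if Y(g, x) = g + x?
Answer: -17843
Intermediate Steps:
G(s) = s (G(s) = (s + s) - s = 2*s - s = s)
G(13) - 144*124 = 13 - 144*124 = 13 - 17856 = -17843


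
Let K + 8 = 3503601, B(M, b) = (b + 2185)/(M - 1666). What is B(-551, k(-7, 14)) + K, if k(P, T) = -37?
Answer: 2589154511/739 ≈ 3.5036e+6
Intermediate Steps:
B(M, b) = (2185 + b)/(-1666 + M)
K = 3503593 (K = -8 + 3503601 = 3503593)
B(-551, k(-7, 14)) + K = (2185 - 37)/(-1666 - 551) + 3503593 = 2148/(-2217) + 3503593 = -1/2217*2148 + 3503593 = -716/739 + 3503593 = 2589154511/739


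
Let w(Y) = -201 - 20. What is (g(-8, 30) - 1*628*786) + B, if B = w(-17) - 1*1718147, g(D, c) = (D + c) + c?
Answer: -2211924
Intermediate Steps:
g(D, c) = D + 2*c
w(Y) = -221
B = -1718368 (B = -221 - 1*1718147 = -221 - 1718147 = -1718368)
(g(-8, 30) - 1*628*786) + B = ((-8 + 2*30) - 1*628*786) - 1718368 = ((-8 + 60) - 628*786) - 1718368 = (52 - 493608) - 1718368 = -493556 - 1718368 = -2211924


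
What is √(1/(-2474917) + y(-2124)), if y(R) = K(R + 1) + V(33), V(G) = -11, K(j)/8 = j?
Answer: 4*I*√6506125912425217/2474917 ≈ 130.36*I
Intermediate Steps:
K(j) = 8*j
y(R) = -3 + 8*R (y(R) = 8*(R + 1) - 11 = 8*(1 + R) - 11 = (8 + 8*R) - 11 = -3 + 8*R)
√(1/(-2474917) + y(-2124)) = √(1/(-2474917) + (-3 + 8*(-2124))) = √(-1/2474917 + (-3 - 16992)) = √(-1/2474917 - 16995) = √(-42061214416/2474917) = 4*I*√6506125912425217/2474917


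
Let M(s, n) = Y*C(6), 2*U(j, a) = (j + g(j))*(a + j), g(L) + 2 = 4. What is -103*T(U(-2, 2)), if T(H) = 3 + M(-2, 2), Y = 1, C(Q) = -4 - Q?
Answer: 721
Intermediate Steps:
g(L) = 2 (g(L) = -2 + 4 = 2)
U(j, a) = (2 + j)*(a + j)/2 (U(j, a) = ((j + 2)*(a + j))/2 = ((2 + j)*(a + j))/2 = (2 + j)*(a + j)/2)
M(s, n) = -10 (M(s, n) = 1*(-4 - 1*6) = 1*(-4 - 6) = 1*(-10) = -10)
T(H) = -7 (T(H) = 3 - 10 = -7)
-103*T(U(-2, 2)) = -103*(-7) = 721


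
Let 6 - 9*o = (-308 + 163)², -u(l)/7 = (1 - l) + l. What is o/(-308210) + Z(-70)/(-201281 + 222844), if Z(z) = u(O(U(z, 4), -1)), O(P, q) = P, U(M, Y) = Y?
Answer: 433815467/59813390070 ≈ 0.0072528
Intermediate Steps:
u(l) = -7 (u(l) = -7*((1 - l) + l) = -7*1 = -7)
Z(z) = -7
o = -21019/9 (o = ⅔ - (-308 + 163)²/9 = ⅔ - ⅑*(-145)² = ⅔ - ⅑*21025 = ⅔ - 21025/9 = -21019/9 ≈ -2335.4)
o/(-308210) + Z(-70)/(-201281 + 222844) = -21019/9/(-308210) - 7/(-201281 + 222844) = -21019/9*(-1/308210) - 7/21563 = 21019/2773890 - 7*1/21563 = 21019/2773890 - 7/21563 = 433815467/59813390070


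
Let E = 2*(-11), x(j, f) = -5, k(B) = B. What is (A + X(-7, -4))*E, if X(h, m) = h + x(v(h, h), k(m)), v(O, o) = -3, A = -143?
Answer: 3410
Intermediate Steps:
X(h, m) = -5 + h (X(h, m) = h - 5 = -5 + h)
E = -22
(A + X(-7, -4))*E = (-143 + (-5 - 7))*(-22) = (-143 - 12)*(-22) = -155*(-22) = 3410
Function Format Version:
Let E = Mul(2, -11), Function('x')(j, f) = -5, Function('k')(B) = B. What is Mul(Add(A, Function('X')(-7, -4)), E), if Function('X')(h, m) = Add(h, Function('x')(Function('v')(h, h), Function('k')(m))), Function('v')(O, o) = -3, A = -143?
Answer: 3410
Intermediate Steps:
Function('X')(h, m) = Add(-5, h) (Function('X')(h, m) = Add(h, -5) = Add(-5, h))
E = -22
Mul(Add(A, Function('X')(-7, -4)), E) = Mul(Add(-143, Add(-5, -7)), -22) = Mul(Add(-143, -12), -22) = Mul(-155, -22) = 3410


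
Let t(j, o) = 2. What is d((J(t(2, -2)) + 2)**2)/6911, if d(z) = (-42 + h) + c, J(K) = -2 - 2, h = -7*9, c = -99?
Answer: -204/6911 ≈ -0.029518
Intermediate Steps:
h = -63
J(K) = -4
d(z) = -204 (d(z) = (-42 - 63) - 99 = -105 - 99 = -204)
d((J(t(2, -2)) + 2)**2)/6911 = -204/6911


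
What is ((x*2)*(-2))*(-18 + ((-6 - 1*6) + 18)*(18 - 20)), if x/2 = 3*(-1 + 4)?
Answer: 2160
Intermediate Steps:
x = 18 (x = 2*(3*(-1 + 4)) = 2*(3*3) = 2*9 = 18)
((x*2)*(-2))*(-18 + ((-6 - 1*6) + 18)*(18 - 20)) = ((18*2)*(-2))*(-18 + ((-6 - 1*6) + 18)*(18 - 20)) = (36*(-2))*(-18 + ((-6 - 6) + 18)*(-2)) = -72*(-18 + (-12 + 18)*(-2)) = -72*(-18 + 6*(-2)) = -72*(-18 - 12) = -72*(-30) = 2160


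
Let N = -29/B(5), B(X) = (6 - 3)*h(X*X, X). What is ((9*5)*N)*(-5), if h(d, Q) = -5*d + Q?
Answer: -145/8 ≈ -18.125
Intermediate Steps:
h(d, Q) = Q - 5*d
B(X) = -15*X² + 3*X (B(X) = (6 - 3)*(X - 5*X*X) = 3*(X - 5*X²) = -15*X² + 3*X)
N = 29/360 (N = -29*1/(15*(1 - 5*5)) = -29*1/(15*(1 - 25)) = -29/(3*5*(-24)) = -29/(-360) = -29*(-1/360) = 29/360 ≈ 0.080556)
((9*5)*N)*(-5) = ((9*5)*(29/360))*(-5) = (45*(29/360))*(-5) = (29/8)*(-5) = -145/8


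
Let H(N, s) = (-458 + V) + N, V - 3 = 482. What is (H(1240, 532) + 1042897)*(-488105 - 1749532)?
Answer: -2336460000468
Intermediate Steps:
V = 485 (V = 3 + 482 = 485)
H(N, s) = 27 + N (H(N, s) = (-458 + 485) + N = 27 + N)
(H(1240, 532) + 1042897)*(-488105 - 1749532) = ((27 + 1240) + 1042897)*(-488105 - 1749532) = (1267 + 1042897)*(-2237637) = 1044164*(-2237637) = -2336460000468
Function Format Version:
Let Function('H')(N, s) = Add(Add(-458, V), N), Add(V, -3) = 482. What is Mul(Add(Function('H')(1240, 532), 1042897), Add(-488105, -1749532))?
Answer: -2336460000468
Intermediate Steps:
V = 485 (V = Add(3, 482) = 485)
Function('H')(N, s) = Add(27, N) (Function('H')(N, s) = Add(Add(-458, 485), N) = Add(27, N))
Mul(Add(Function('H')(1240, 532), 1042897), Add(-488105, -1749532)) = Mul(Add(Add(27, 1240), 1042897), Add(-488105, -1749532)) = Mul(Add(1267, 1042897), -2237637) = Mul(1044164, -2237637) = -2336460000468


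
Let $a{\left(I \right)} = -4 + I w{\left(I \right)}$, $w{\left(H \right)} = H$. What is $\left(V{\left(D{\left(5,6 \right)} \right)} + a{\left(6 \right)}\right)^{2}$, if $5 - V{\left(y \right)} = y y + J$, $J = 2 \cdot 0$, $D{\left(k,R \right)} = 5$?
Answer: $144$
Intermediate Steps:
$J = 0$
$V{\left(y \right)} = 5 - y^{2}$ ($V{\left(y \right)} = 5 - \left(y y + 0\right) = 5 - \left(y^{2} + 0\right) = 5 - y^{2}$)
$a{\left(I \right)} = -4 + I^{2}$ ($a{\left(I \right)} = -4 + I I = -4 + I^{2}$)
$\left(V{\left(D{\left(5,6 \right)} \right)} + a{\left(6 \right)}\right)^{2} = \left(\left(5 - 5^{2}\right) - \left(4 - 6^{2}\right)\right)^{2} = \left(\left(5 - 25\right) + \left(-4 + 36\right)\right)^{2} = \left(\left(5 - 25\right) + 32\right)^{2} = \left(-20 + 32\right)^{2} = 12^{2} = 144$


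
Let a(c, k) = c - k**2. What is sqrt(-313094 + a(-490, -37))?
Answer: I*sqrt(314953) ≈ 561.21*I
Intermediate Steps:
sqrt(-313094 + a(-490, -37)) = sqrt(-313094 + (-490 - 1*(-37)**2)) = sqrt(-313094 + (-490 - 1*1369)) = sqrt(-313094 + (-490 - 1369)) = sqrt(-313094 - 1859) = sqrt(-314953) = I*sqrt(314953)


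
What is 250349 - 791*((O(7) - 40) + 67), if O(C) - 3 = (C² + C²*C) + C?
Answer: -88990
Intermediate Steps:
O(C) = 3 + C + C² + C³ (O(C) = 3 + ((C² + C²*C) + C) = 3 + ((C² + C³) + C) = 3 + (C + C² + C³) = 3 + C + C² + C³)
250349 - 791*((O(7) - 40) + 67) = 250349 - 791*(((3 + 7 + 7² + 7³) - 40) + 67) = 250349 - 791*(((3 + 7 + 49 + 343) - 40) + 67) = 250349 - 791*((402 - 40) + 67) = 250349 - 791*(362 + 67) = 250349 - 791*429 = 250349 - 1*339339 = 250349 - 339339 = -88990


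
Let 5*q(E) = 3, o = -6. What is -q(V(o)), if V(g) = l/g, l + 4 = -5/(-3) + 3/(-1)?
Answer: -⅗ ≈ -0.60000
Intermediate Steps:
l = -16/3 (l = -4 + (-5/(-3) + 3/(-1)) = -4 + (-5*(-⅓) + 3*(-1)) = -4 + (5/3 - 3) = -4 - 4/3 = -16/3 ≈ -5.3333)
V(g) = -16/(3*g)
q(E) = ⅗ (q(E) = (⅕)*3 = ⅗)
-q(V(o)) = -1*⅗ = -⅗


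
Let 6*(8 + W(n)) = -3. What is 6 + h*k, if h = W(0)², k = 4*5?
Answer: 1451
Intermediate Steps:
W(n) = -17/2 (W(n) = -8 + (⅙)*(-3) = -8 - ½ = -17/2)
k = 20
h = 289/4 (h = (-17/2)² = 289/4 ≈ 72.250)
6 + h*k = 6 + (289/4)*20 = 6 + 1445 = 1451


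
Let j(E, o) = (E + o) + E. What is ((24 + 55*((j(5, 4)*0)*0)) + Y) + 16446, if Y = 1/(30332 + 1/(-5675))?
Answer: 2835048616205/172134099 ≈ 16470.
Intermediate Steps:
j(E, o) = o + 2*E
Y = 5675/172134099 (Y = 1/(30332 - 1/5675) = 1/(172134099/5675) = 5675/172134099 ≈ 3.2968e-5)
((24 + 55*((j(5, 4)*0)*0)) + Y) + 16446 = ((24 + 55*(((4 + 2*5)*0)*0)) + 5675/172134099) + 16446 = ((24 + 55*(((4 + 10)*0)*0)) + 5675/172134099) + 16446 = ((24 + 55*((14*0)*0)) + 5675/172134099) + 16446 = ((24 + 55*(0*0)) + 5675/172134099) + 16446 = ((24 + 55*0) + 5675/172134099) + 16446 = ((24 + 0) + 5675/172134099) + 16446 = (24 + 5675/172134099) + 16446 = 4131224051/172134099 + 16446 = 2835048616205/172134099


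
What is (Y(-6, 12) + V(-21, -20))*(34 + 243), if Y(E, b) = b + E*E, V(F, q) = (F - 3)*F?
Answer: 152904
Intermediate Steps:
V(F, q) = F*(-3 + F) (V(F, q) = (-3 + F)*F = F*(-3 + F))
Y(E, b) = b + E²
(Y(-6, 12) + V(-21, -20))*(34 + 243) = ((12 + (-6)²) - 21*(-3 - 21))*(34 + 243) = ((12 + 36) - 21*(-24))*277 = (48 + 504)*277 = 552*277 = 152904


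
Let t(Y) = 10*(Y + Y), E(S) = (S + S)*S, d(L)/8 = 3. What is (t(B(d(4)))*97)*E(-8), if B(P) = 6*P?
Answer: 35758080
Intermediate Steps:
d(L) = 24 (d(L) = 8*3 = 24)
E(S) = 2*S² (E(S) = (2*S)*S = 2*S²)
t(Y) = 20*Y (t(Y) = 10*(2*Y) = 20*Y)
(t(B(d(4)))*97)*E(-8) = ((20*(6*24))*97)*(2*(-8)²) = ((20*144)*97)*(2*64) = (2880*97)*128 = 279360*128 = 35758080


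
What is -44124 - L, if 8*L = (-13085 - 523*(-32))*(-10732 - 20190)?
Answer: 56271615/4 ≈ 1.4068e+7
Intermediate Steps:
L = -56448111/4 (L = ((-13085 - 523*(-32))*(-10732 - 20190))/8 = ((-13085 + 16736)*(-30922))/8 = (3651*(-30922))/8 = (⅛)*(-112896222) = -56448111/4 ≈ -1.4112e+7)
-44124 - L = -44124 - 1*(-56448111/4) = -44124 + 56448111/4 = 56271615/4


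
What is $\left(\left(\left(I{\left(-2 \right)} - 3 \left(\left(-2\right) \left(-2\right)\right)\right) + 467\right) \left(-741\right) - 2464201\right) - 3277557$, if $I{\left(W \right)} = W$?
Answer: $-6077431$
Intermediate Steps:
$\left(\left(\left(I{\left(-2 \right)} - 3 \left(\left(-2\right) \left(-2\right)\right)\right) + 467\right) \left(-741\right) - 2464201\right) - 3277557 = \left(\left(\left(-2 - 3 \left(\left(-2\right) \left(-2\right)\right)\right) + 467\right) \left(-741\right) - 2464201\right) - 3277557 = \left(\left(\left(-2 - 12\right) + 467\right) \left(-741\right) - 2464201\right) - 3277557 = \left(\left(-14 + 467\right) \left(-741\right) - 2464201\right) - 3277557 = \left(453 \left(-741\right) - 2464201\right) - 3277557 = \left(-335673 - 2464201\right) - 3277557 = -2799874 - 3277557 = -6077431$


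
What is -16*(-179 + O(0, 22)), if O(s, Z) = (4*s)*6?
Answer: 2864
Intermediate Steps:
O(s, Z) = 24*s
-16*(-179 + O(0, 22)) = -16*(-179 + 24*0) = -16*(-179 + 0) = -16*(-179) = 2864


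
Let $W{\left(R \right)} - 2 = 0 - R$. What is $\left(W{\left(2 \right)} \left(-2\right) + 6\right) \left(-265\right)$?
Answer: $-1590$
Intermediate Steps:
$W{\left(R \right)} = 2 - R$ ($W{\left(R \right)} = 2 + \left(0 - R\right) = 2 - R$)
$\left(W{\left(2 \right)} \left(-2\right) + 6\right) \left(-265\right) = \left(\left(2 - 2\right) \left(-2\right) + 6\right) \left(-265\right) = \left(0 \left(-2\right) + 6\right) \left(-265\right) = \left(0 + 6\right) \left(-265\right) = 6 \left(-265\right) = -1590$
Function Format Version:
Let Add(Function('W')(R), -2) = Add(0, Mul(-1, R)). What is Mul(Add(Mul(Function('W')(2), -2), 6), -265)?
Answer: -1590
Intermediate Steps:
Function('W')(R) = Add(2, Mul(-1, R)) (Function('W')(R) = Add(2, Add(0, Mul(-1, R))) = Add(2, Mul(-1, R)))
Mul(Add(Mul(Function('W')(2), -2), 6), -265) = Mul(Add(Mul(Add(2, Mul(-1, 2)), -2), 6), -265) = Mul(Add(Mul(Add(2, -2), -2), 6), -265) = Mul(Add(Mul(0, -2), 6), -265) = Mul(Add(0, 6), -265) = Mul(6, -265) = -1590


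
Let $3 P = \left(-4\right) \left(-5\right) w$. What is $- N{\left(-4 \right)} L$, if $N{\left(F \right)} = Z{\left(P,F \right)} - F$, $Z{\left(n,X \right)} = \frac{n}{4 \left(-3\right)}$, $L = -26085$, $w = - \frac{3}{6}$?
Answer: $\frac{669515}{6} \approx 1.1159 \cdot 10^{5}$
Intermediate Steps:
$w = - \frac{1}{2}$ ($w = \left(-3\right) \frac{1}{6} = - \frac{1}{2} \approx -0.5$)
$P = - \frac{10}{3}$ ($P = \frac{\left(-4\right) \left(-5\right) \left(- \frac{1}{2}\right)}{3} = \frac{20 \left(- \frac{1}{2}\right)}{3} = \frac{1}{3} \left(-10\right) = - \frac{10}{3} \approx -3.3333$)
$Z{\left(n,X \right)} = - \frac{n}{12}$ ($Z{\left(n,X \right)} = \frac{n}{-12} = n \left(- \frac{1}{12}\right) = - \frac{n}{12}$)
$N{\left(F \right)} = \frac{5}{18} - F$ ($N{\left(F \right)} = \left(- \frac{1}{12}\right) \left(- \frac{10}{3}\right) - F = \frac{5}{18} - F$)
$- N{\left(-4 \right)} L = - \left(\frac{5}{18} - -4\right) \left(-26085\right) = - \left(\frac{5}{18} + 4\right) \left(-26085\right) = - \frac{77 \left(-26085\right)}{18} = \left(-1\right) \left(- \frac{669515}{6}\right) = \frac{669515}{6}$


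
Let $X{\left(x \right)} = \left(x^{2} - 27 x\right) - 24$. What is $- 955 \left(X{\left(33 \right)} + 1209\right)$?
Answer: $-1320765$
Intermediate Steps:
$X{\left(x \right)} = -24 + x^{2} - 27 x$
$- 955 \left(X{\left(33 \right)} + 1209\right) = - 955 \left(\left(-24 + 33^{2} - 891\right) + 1209\right) = - 955 \left(\left(-24 + 1089 - 891\right) + 1209\right) = - 955 \left(174 + 1209\right) = \left(-955\right) 1383 = -1320765$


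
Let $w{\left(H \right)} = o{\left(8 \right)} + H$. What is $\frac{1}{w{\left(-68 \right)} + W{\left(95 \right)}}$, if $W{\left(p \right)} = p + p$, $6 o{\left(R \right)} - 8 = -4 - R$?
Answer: $\frac{3}{364} \approx 0.0082418$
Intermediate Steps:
$o{\left(R \right)} = \frac{2}{3} - \frac{R}{6}$ ($o{\left(R \right)} = \frac{4}{3} + \frac{-4 - R}{6} = \frac{4}{3} - \left(\frac{2}{3} + \frac{R}{6}\right) = \frac{2}{3} - \frac{R}{6}$)
$W{\left(p \right)} = 2 p$
$w{\left(H \right)} = - \frac{2}{3} + H$ ($w{\left(H \right)} = \left(\frac{2}{3} - \frac{4}{3}\right) + H = - \frac{2}{3} + H$)
$\frac{1}{w{\left(-68 \right)} + W{\left(95 \right)}} = \frac{1}{\left(- \frac{2}{3} - 68\right) + 2 \cdot 95} = \frac{1}{- \frac{206}{3} + 190} = \frac{1}{\frac{364}{3}} = \frac{3}{364}$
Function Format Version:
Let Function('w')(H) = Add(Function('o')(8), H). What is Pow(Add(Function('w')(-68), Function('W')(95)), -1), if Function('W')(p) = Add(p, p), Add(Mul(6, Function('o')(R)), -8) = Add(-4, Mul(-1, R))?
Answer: Rational(3, 364) ≈ 0.0082418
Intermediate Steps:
Function('o')(R) = Add(Rational(2, 3), Mul(Rational(-1, 6), R)) (Function('o')(R) = Add(Rational(4, 3), Mul(Rational(1, 6), Add(-4, Mul(-1, R)))) = Add(Rational(4, 3), Add(Rational(-2, 3), Mul(Rational(-1, 6), R))) = Add(Rational(2, 3), Mul(Rational(-1, 6), R)))
Function('W')(p) = Mul(2, p)
Function('w')(H) = Add(Rational(-2, 3), H) (Function('w')(H) = Add(Add(Rational(2, 3), Mul(Rational(-1, 6), 8)), H) = Add(Add(Rational(2, 3), Rational(-4, 3)), H) = Add(Rational(-2, 3), H))
Pow(Add(Function('w')(-68), Function('W')(95)), -1) = Pow(Add(Add(Rational(-2, 3), -68), Mul(2, 95)), -1) = Pow(Add(Rational(-206, 3), 190), -1) = Pow(Rational(364, 3), -1) = Rational(3, 364)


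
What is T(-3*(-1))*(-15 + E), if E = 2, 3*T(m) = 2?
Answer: -26/3 ≈ -8.6667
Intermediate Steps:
T(m) = ⅔ (T(m) = (⅓)*2 = ⅔)
T(-3*(-1))*(-15 + E) = 2*(-15 + 2)/3 = (⅔)*(-13) = -26/3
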